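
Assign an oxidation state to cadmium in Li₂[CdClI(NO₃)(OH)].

2 lithium outside the brackets (+1 each) → the complex ion is 2−.
Ligand charges: 1×OH = -1; 1×I = -1; 1×NO3 = -1; 1×Cl = -1; sum -4.
Cd + (-4) = 2− ⇒ Cd is +2.

+2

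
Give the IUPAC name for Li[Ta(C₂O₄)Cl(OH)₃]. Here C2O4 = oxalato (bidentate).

lithium chlorotrihydroxooxalatotantalate(V)

The 1 lithium counter-ion carries a total charge of +1, so each complex ion is 1−.
Ligand charges: 3×hydroxo (-1 each), 1×chloro (-1 each), 1×oxalato (-2 each); total -6. So Ta + (-6) = 1−, giving Ta = +5.
The complex ion is anionic, so tantalum takes the -ate form tantalate(V).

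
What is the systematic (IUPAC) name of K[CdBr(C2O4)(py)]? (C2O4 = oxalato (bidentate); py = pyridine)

potassium bromooxalato(pyridine)cadmate(II)

The 1 potassium counter-ion carries a total charge of +1, so each complex ion is 1−.
Ligand charges: 1×bromo (-1 each), 1×oxalato (-2 each), 1×pyridine (neutral); total -3. So Cd + (-3) = 1−, giving Cd = +2.
The complex ion is anionic, so cadmium takes the -ate form cadmate(II).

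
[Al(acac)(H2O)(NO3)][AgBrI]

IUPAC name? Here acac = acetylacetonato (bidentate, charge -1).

Both ions are complex: the cation is named first with the plain metal name, the anion second with the -ate form; each ion's ligands are alphabetised independently.
Aluminium is always +3 in its complexes; the cation's ligand charges sum to -2, so the complex cation is 1+.
A 1:1 salt means the anion carries the equal and opposite charge, 1−.
Anion: ligand charges sum to -2; for the ion to be 1−, Ag = +1.

(acetylacetonato)aquanitratoaluminium(III) bromoiodoargentate(I)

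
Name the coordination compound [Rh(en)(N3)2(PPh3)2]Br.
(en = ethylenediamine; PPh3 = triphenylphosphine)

diazido(ethylenediamine)bis(triphenylphosphine)rhodium(III) bromide

The 1 bromide counter-ion carries a total charge of -1, so each complex ion is 1+.
Ligand charges: 1×ethylenediamine (neutral), 2×triphenylphosphine (neutral), 2×azido (-1 each); total -2. So Rh + (-2) = 1+, giving Rh = +3.
Ligands are named alphabetically: azido before ethylenediamine before triphenylphosphine.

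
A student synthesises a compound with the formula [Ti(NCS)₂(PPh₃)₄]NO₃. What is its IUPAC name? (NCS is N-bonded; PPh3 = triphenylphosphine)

The 1 nitrate counter-ion carries a total charge of -1, so each complex ion is 1+.
Ligand charges: 2×isothiocyanato (-1 each), 4×triphenylphosphine (neutral); total -2. So Ti + (-2) = 1+, giving Ti = +3.
Ligands are named alphabetically: isothiocyanato before triphenylphosphine.

diisothiocyanatotetrakis(triphenylphosphine)titanium(III) nitrate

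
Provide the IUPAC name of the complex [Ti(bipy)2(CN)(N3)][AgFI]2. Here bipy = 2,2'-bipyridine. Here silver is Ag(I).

Ag is given as +1; the anion's ligand charges sum to -2, so the complex anion is 1−.
With 2 anions per cation, the cation must be 2×1 = 2+.
Cation: ligand charges sum to -2; for the ion to be 2+, Ti = +4.

azidobis(2,2'-bipyridine)cyanotitanium(IV) fluoroiodoargentate(I)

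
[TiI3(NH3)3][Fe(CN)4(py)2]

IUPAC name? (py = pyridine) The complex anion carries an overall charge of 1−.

triamminetriiodotitanium(IV) tetracyanobis(pyridine)ferrate(III)

The complex anion is given as 1−; its ligand charges sum to -4, so Fe = +3.
A 1:1 salt means the cation carries the equal and opposite charge, 1+.
Cation: ligand charges sum to -3; for the ion to be 1+, Ti = +4.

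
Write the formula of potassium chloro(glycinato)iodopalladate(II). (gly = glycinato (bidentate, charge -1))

K[PdCl(gly)I]

Ligands: 1 chloro (Cl, -1), 1 glycinato (gly, -1), 1 iodo (I, -1). Ligand charge sum = -3.
With Pd in oxidation state +2, the complex ion is [Pd...]^1−.
Charge balance with potassium (+1) requires 1 complex ion per 1 potassium.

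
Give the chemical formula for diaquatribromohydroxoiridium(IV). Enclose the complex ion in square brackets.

[IrBr3(H2O)2(OH)]

Ligands: 1 hydroxo (OH, -1), 2 aqua (H2O, neutral), 3 bromo (Br, -1). Ligand charge sum = -4.
With Ir in oxidation state +4, the complex ion is [Ir...].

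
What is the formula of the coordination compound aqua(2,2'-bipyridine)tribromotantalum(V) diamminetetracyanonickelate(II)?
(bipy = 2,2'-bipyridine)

[Ta(bipy)Br3(H2O)][Ni(CN)4(NH3)2]

Cation [Ta…]: ligand charges -3, Ta(V) ⇒ ion charge 2+.
Anion [Ni…]: ligand charges -4, Ni(II) ⇒ ion charge 2−.
One 2+ cation balances one 2− anion.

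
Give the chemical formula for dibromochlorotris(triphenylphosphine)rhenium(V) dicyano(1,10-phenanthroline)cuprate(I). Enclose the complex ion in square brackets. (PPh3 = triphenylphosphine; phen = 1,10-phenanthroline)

Cation [Re…]: ligand charges -3, Re(V) ⇒ ion charge 2+.
Anion [Cu…]: ligand charges -2, Cu(I) ⇒ ion charge 1−.
One 2+ cation requires 2 of the 1− anion.

[ReBr2Cl(PPh3)3][Cu(CN)2(phen)]2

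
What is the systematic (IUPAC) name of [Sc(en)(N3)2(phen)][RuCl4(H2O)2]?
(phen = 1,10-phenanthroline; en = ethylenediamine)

Both ions are complex: the cation is named first with the plain metal name, the anion second with the -ate form; each ion's ligands are alphabetised independently.
Scandium is always +3 in its complexes; the cation's ligand charges sum to -2, so the complex cation is 1+.
A 1:1 salt means the anion carries the equal and opposite charge, 1−.
Anion: ligand charges sum to -4; for the ion to be 1−, Ru = +3.

diazido(ethylenediamine)(1,10-phenanthroline)scandium(III) diaquatetrachlororuthenate(III)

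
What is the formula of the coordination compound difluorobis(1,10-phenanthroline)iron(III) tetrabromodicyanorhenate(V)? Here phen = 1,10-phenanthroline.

[FeF2(phen)2][ReBr4(CN)2]

Cation [Fe…]: ligand charges -2, Fe(III) ⇒ ion charge 1+.
Anion [Re…]: ligand charges -6, Re(V) ⇒ ion charge 1−.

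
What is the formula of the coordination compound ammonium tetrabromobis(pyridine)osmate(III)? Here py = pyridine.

NH4[OsBr4(py)2]

Ligands: 4 bromo (Br, -1), 2 pyridine (py, neutral). Ligand charge sum = -4.
With Os in oxidation state +3, the complex ion is [Os...]^1−.
Charge balance with ammonium (+1) requires 1 complex ion per 1 ammonium.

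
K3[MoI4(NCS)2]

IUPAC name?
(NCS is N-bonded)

potassium tetraiododiisothiocyanatomolybdate(III)

The 3 potassium counter-ions carry a total charge of +3, so each complex ion is 3−.
Ligand charges: 4×iodo (-1 each), 2×isothiocyanato (-1 each); total -6. So Mo + (-6) = 3−, giving Mo = +3.
Ligands are named alphabetically: iodo before isothiocyanato.
The complex ion is anionic, so molybdenum takes the -ate form molybdate(III).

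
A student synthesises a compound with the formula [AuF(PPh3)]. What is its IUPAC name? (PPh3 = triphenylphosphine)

There is no counter-ion, so the complex is neutral overall.
Ligand charges: 1×triphenylphosphine (neutral), 1×fluoro (-1 each); total -1. So Au + (-1) = 0, giving Au = +1.
Ligands are named alphabetically: fluoro before triphenylphosphine.

fluoro(triphenylphosphine)gold(I)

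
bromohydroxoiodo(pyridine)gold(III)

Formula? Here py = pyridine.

Ligands: 1 hydroxo (OH, -1), 1 pyridine (py, neutral), 1 iodo (I, -1), 1 bromo (Br, -1). Ligand charge sum = -3.
With Au in oxidation state +3, the complex ion is [Au...].

[AuBrI(OH)(py)]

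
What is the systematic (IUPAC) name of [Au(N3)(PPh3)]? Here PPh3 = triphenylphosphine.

There is no counter-ion, so the complex is neutral overall.
Ligand charges: 1×azido (-1 each), 1×triphenylphosphine (neutral); total -1. So Au + (-1) = 0, giving Au = +1.
Ligands are named alphabetically: azido before triphenylphosphine.

azido(triphenylphosphine)gold(I)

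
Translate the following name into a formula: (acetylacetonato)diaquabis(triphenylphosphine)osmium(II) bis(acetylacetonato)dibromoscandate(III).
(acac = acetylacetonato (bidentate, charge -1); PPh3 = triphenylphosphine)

Cation [Os…]: ligand charges -1, Os(II) ⇒ ion charge 1+.
Anion [Sc…]: ligand charges -4, Sc(III) ⇒ ion charge 1−.
One 1+ cation balances one 1− anion.

[Os(acac)(H2O)2(PPh3)2][Sc(acac)2Br2]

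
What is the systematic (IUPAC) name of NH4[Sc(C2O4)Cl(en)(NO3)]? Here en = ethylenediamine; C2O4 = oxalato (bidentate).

ammonium chloro(ethylenediamine)nitratooxalatoscandate(III)

The 1 ammonium counter-ion carries a total charge of +1, so each complex ion is 1−.
Ligand charges: 1×ethylenediamine (neutral), 1×oxalato (-2 each), 1×nitrato (-1 each), 1×chloro (-1 each); total -4. So Sc + (-4) = 1−, giving Sc = +3.
Ligands are named alphabetically: chloro before ethylenediamine before nitrato before oxalato.
The complex ion is anionic, so scandium takes the -ate form scandate(III).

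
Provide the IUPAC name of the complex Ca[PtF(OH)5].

The 1 calcium counter-ion carries a total charge of +2, so each complex ion is 2−.
Ligand charges: 5×hydroxo (-1 each), 1×fluoro (-1 each); total -6. So Pt + (-6) = 2−, giving Pt = +4.
Ligands are named alphabetically: fluoro before hydroxo.
The complex ion is anionic, so platinum takes the -ate form platinate(IV).

calcium fluoropentahydroxoplatinate(IV)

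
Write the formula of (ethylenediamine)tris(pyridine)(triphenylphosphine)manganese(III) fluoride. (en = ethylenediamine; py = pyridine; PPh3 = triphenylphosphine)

Ligands: 1 ethylenediamine (en, neutral), 3 pyridine (py, neutral), 1 triphenylphosphine (PPh3, neutral). Ligand charge sum = 0.
With Mn in oxidation state +3, the complex ion is [Mn...]^3+.
Charge balance with fluoride (-1) requires 1 complex ion per 3 fluoride.

[Mn(en)(PPh3)(py)3]F3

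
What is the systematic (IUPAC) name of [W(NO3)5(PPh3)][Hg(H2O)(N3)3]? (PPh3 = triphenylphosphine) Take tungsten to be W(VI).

pentanitrato(triphenylphosphine)tungsten(VI) aquatriazidomercurate(II)

W is given as +6; the cation's ligand charges sum to -5, so the complex cation is 1+.
A 1:1 salt means the anion carries the equal and opposite charge, 1−.
Anion: ligand charges sum to -3; for the ion to be 1−, Hg = +2.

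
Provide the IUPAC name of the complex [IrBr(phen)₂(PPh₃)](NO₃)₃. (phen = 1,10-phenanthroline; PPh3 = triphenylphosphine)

The 3 nitrate counter-ions carry a total charge of -3, so each complex ion is 3+.
Ligand charges: 2×1,10-phenanthroline (neutral), 1×triphenylphosphine (neutral), 1×bromo (-1 each); total -1. So Ir + (-1) = 3+, giving Ir = +4.
Ligands are named alphabetically: bromo before phenanthroline before triphenylphosphine.

bromobis(1,10-phenanthroline)(triphenylphosphine)iridium(IV) nitrate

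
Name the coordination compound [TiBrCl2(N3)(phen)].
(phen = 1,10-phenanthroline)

azidobromodichloro(1,10-phenanthroline)titanium(IV)

There is no counter-ion, so the complex is neutral overall.
Ligand charges: 1×bromo (-1 each), 1×azido (-1 each), 1×1,10-phenanthroline (neutral), 2×chloro (-1 each); total -4. So Ti + (-4) = 0, giving Ti = +4.
Ligands are named alphabetically: azido before bromo before chloro before phenanthroline.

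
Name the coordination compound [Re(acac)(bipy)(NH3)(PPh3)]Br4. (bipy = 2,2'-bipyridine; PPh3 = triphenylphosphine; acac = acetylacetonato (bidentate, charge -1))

The 4 bromide counter-ions carry a total charge of -4, so each complex ion is 4+.
Ligand charges: 1×2,2'-bipyridine (neutral), 1×triphenylphosphine (neutral), 1×acetylacetonato (-1 each), 1×ammine (neutral); total -1. So Re + (-1) = 4+, giving Re = +5.
Ligands are named alphabetically: acetylacetonato before ammine before bipyridine before triphenylphosphine.

(acetylacetonato)ammine(2,2'-bipyridine)(triphenylphosphine)rhenium(V) bromide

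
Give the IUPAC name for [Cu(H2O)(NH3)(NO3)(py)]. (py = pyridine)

ammineaquanitrato(pyridine)copper(I)

There is no counter-ion, so the complex is neutral overall.
Ligand charges: 1×nitrato (-1 each), 1×aqua (neutral), 1×pyridine (neutral), 1×ammine (neutral); total -1. So Cu + (-1) = 0, giving Cu = +1.
Ligands are named alphabetically: ammine before aqua before nitrato before pyridine.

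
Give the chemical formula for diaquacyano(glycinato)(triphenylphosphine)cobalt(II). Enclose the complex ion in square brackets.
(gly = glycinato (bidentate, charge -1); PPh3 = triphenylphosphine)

[Co(CN)(gly)(H2O)2(PPh3)]

Ligands: 1 cyano (CN, -1), 1 glycinato (gly, -1), 1 triphenylphosphine (PPh3, neutral), 2 aqua (H2O, neutral). Ligand charge sum = -2.
With Co in oxidation state +2, the complex ion is [Co...].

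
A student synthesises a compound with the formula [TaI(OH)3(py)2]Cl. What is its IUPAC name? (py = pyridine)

trihydroxoiodobis(pyridine)tantalum(V) chloride

The 1 chloride counter-ion carries a total charge of -1, so each complex ion is 1+.
Ligand charges: 3×hydroxo (-1 each), 1×iodo (-1 each), 2×pyridine (neutral); total -4. So Ta + (-4) = 1+, giving Ta = +5.
Ligands are named alphabetically: hydroxo before iodo before pyridine.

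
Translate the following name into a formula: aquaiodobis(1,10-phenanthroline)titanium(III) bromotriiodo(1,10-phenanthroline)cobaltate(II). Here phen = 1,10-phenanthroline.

Cation [Ti…]: ligand charges -1, Ti(III) ⇒ ion charge 2+.
Anion [Co…]: ligand charges -4, Co(II) ⇒ ion charge 2−.
One 2+ cation balances one 2− anion.

[Ti(H2O)I(phen)2][CoBrI3(phen)]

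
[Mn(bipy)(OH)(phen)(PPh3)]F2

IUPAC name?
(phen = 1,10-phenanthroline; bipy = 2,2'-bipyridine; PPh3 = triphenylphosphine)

(2,2'-bipyridine)hydroxo(1,10-phenanthroline)(triphenylphosphine)manganese(III) fluoride

The 2 fluoride counter-ions carry a total charge of -2, so each complex ion is 2+.
Ligand charges: 1×hydroxo (-1 each), 1×1,10-phenanthroline (neutral), 1×2,2'-bipyridine (neutral), 1×triphenylphosphine (neutral); total -1. So Mn + (-1) = 2+, giving Mn = +3.
Ligands are named alphabetically: bipyridine before hydroxo before phenanthroline before triphenylphosphine.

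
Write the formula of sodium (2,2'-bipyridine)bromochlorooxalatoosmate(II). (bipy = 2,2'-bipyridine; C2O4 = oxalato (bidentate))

Na2[Os(bipy)Br(C2O4)Cl]

Ligands: 1 2,2'-bipyridine (bipy, neutral), 1 oxalato (C2O4, -2), 1 bromo (Br, -1), 1 chloro (Cl, -1). Ligand charge sum = -4.
With Os in oxidation state +2, the complex ion is [Os...]^2−.
Charge balance with sodium (+1) requires 1 complex ion per 2 sodium.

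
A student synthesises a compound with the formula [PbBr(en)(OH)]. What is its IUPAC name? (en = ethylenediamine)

bromo(ethylenediamine)hydroxolead(II)

There is no counter-ion, so the complex is neutral overall.
Ligand charges: 1×hydroxo (-1 each), 1×ethylenediamine (neutral), 1×bromo (-1 each); total -2. So Pb + (-2) = 0, giving Pb = +2.
Ligands are named alphabetically: bromo before ethylenediamine before hydroxo.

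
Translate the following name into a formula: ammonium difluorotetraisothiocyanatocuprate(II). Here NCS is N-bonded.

(NH4)4[CuF2(NCS)4]

Ligands: 4 isothiocyanato (NCS, -1), 2 fluoro (F, -1). Ligand charge sum = -6.
With Cu in oxidation state +2, the complex ion is [Cu...]^4−.
Charge balance with ammonium (+1) requires 1 complex ion per 4 ammonium.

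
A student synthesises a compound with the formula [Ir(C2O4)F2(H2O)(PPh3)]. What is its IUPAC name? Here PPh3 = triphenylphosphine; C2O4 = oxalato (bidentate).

aquadifluorooxalato(triphenylphosphine)iridium(IV)

There is no counter-ion, so the complex is neutral overall.
Ligand charges: 1×aqua (neutral), 1×triphenylphosphine (neutral), 2×fluoro (-1 each), 1×oxalato (-2 each); total -4. So Ir + (-4) = 0, giving Ir = +4.
Ligands are named alphabetically: aqua before fluoro before oxalato before triphenylphosphine.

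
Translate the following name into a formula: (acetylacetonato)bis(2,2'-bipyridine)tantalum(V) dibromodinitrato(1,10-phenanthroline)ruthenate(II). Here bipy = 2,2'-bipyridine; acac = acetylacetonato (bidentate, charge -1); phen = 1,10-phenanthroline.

Cation [Ta…]: ligand charges -1, Ta(V) ⇒ ion charge 4+.
Anion [Ru…]: ligand charges -4, Ru(II) ⇒ ion charge 2−.

[Ta(acac)(bipy)2][RuBr2(NO3)2(phen)]2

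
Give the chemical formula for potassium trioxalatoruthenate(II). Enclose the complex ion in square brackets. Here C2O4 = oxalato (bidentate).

Ligands: 3 oxalato (C2O4, -2). Ligand charge sum = -6.
With Ru in oxidation state +2, the complex ion is [Ru...]^4−.
Charge balance with potassium (+1) requires 1 complex ion per 4 potassium.

K4[Ru(C2O4)3]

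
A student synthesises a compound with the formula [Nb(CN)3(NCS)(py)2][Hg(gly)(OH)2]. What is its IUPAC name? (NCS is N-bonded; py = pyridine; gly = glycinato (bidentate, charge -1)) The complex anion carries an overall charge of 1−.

The complex anion is given as 1−; its ligand charges sum to -3, so Hg = +2.
A 1:1 salt means the cation carries the equal and opposite charge, 1+.
Cation: ligand charges sum to -4; for the ion to be 1+, Nb = +5.

tricyanoisothiocyanatobis(pyridine)niobium(V) (glycinato)dihydroxomercurate(II)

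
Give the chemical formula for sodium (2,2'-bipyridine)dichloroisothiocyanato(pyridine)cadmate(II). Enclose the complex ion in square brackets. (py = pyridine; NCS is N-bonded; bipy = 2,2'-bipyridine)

Na[Cd(bipy)Cl2(NCS)(py)]

Ligands: 1 pyridine (py, neutral), 1 isothiocyanato (NCS, -1), 1 2,2'-bipyridine (bipy, neutral), 2 chloro (Cl, -1). Ligand charge sum = -3.
Charge balance with sodium (+1) requires 1 complex ion per 1 sodium.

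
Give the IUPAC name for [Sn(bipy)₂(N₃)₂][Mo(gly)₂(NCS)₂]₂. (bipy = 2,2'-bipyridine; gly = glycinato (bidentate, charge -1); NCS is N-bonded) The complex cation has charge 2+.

diazidobis(2,2'-bipyridine)tin(IV) bis(glycinato)diisothiocyanatomolybdate(III)

Both ions are complex: the cation is named first with the plain metal name, the anion second with the -ate form; each ion's ligands are alphabetised independently.
The complex cation is given as 2+; its ligand charges sum to -2, so Sn = +4.
With 2 anions per cation, each anion must be 2/2 = 1−.
Anion: ligand charges sum to -4; for the ion to be 1−, Mo = +3.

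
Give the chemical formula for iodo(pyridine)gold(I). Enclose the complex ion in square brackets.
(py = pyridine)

[AuI(py)]

Ligands: 1 iodo (I, -1), 1 pyridine (py, neutral). Ligand charge sum = -1.
With Au in oxidation state +1, the complex ion is [Au...].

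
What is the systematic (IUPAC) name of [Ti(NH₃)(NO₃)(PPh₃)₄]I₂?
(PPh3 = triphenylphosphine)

amminenitratotetrakis(triphenylphosphine)titanium(III) iodide

The 2 iodide counter-ions carry a total charge of -2, so each complex ion is 2+.
Ligand charges: 1×ammine (neutral), 1×nitrato (-1 each), 4×triphenylphosphine (neutral); total -1. So Ti + (-1) = 2+, giving Ti = +3.
Ligands are named alphabetically: ammine before nitrato before triphenylphosphine.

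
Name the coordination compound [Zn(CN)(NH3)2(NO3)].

There is no counter-ion, so the complex is neutral overall.
Ligand charges: 1×cyano (-1 each), 1×nitrato (-1 each), 2×ammine (neutral); total -2. So Zn + (-2) = 0, giving Zn = +2.
Ligands are named alphabetically: ammine before cyano before nitrato.

diamminecyanonitratozinc(II)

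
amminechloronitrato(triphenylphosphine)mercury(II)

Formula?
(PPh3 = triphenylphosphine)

Ligands: 1 nitrato (NO3, -1), 1 chloro (Cl, -1), 1 triphenylphosphine (PPh3, neutral), 1 ammine (NH3, neutral). Ligand charge sum = -2.
With Hg in oxidation state +2, the complex ion is [Hg...].

[HgCl(NH3)(NO3)(PPh3)]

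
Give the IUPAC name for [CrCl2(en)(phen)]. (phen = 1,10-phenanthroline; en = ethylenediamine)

There is no counter-ion, so the complex is neutral overall.
Ligand charges: 1×1,10-phenanthroline (neutral), 2×chloro (-1 each), 1×ethylenediamine (neutral); total -2. So Cr + (-2) = 0, giving Cr = +2.
Ligands are named alphabetically: chloro before ethylenediamine before phenanthroline.

dichloro(ethylenediamine)(1,10-phenanthroline)chromium(II)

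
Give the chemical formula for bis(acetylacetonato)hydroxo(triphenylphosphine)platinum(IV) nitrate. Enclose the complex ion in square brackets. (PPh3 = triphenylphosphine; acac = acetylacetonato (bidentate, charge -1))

Ligands: 1 triphenylphosphine (PPh3, neutral), 1 hydroxo (OH, -1), 2 acetylacetonato (acac, -1). Ligand charge sum = -3.
Charge balance with nitrate (-1) requires 1 complex ion per 1 nitrate.

[Pt(acac)2(OH)(PPh3)]NO3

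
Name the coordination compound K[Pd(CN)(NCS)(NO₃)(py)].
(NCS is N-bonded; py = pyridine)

The 1 potassium counter-ion carries a total charge of +1, so each complex ion is 1−.
Ligand charges: 1×isothiocyanato (-1 each), 1×nitrato (-1 each), 1×cyano (-1 each), 1×pyridine (neutral); total -3. So Pd + (-3) = 1−, giving Pd = +2.
The complex ion is anionic, so palladium takes the -ate form palladate(II).

potassium cyanoisothiocyanatonitrato(pyridine)palladate(II)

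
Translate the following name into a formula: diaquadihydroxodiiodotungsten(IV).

Ligands: 2 hydroxo (OH, -1), 2 aqua (H2O, neutral), 2 iodo (I, -1). Ligand charge sum = -4.
With W in oxidation state +4, the complex ion is [W...].

[W(H2O)2I2(OH)2]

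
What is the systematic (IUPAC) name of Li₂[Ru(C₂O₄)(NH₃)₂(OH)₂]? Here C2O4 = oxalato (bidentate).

The 2 lithium counter-ions carry a total charge of +2, so each complex ion is 2−.
Ligand charges: 2×hydroxo (-1 each), 1×oxalato (-2 each), 2×ammine (neutral); total -4. So Ru + (-4) = 2−, giving Ru = +2.
The complex ion is anionic, so ruthenium takes the -ate form ruthenate(II).

lithium diamminedihydroxooxalatoruthenate(II)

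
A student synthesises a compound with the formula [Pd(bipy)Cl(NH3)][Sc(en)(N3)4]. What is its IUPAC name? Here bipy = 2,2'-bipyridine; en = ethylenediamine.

Both ions are complex: the cation is named first with the plain metal name, the anion second with the -ate form; each ion's ligands are alphabetised independently.
Scandium is always +3 in its complexes; the anion's ligand charges sum to -4, so the complex anion is 1−.
A 1:1 salt means the cation carries the equal and opposite charge, 1+.
Cation: ligand charges sum to -1; for the ion to be 1+, Pd = +2.

ammine(2,2'-bipyridine)chloropalladium(II) tetraazido(ethylenediamine)scandate(III)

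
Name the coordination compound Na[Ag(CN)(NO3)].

sodium cyanonitratoargentate(I)

The 1 sodium counter-ion carries a total charge of +1, so each complex ion is 1−.
Ligand charges: 1×cyano (-1 each), 1×nitrato (-1 each); total -2. So Ag + (-2) = 1−, giving Ag = +1.
The complex ion is anionic, so silver takes the -ate form argentate(I).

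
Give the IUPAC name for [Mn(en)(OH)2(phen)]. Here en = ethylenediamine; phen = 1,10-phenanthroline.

There is no counter-ion, so the complex is neutral overall.
Ligand charges: 1×ethylenediamine (neutral), 1×1,10-phenanthroline (neutral), 2×hydroxo (-1 each); total -2. So Mn + (-2) = 0, giving Mn = +2.
Ligands are named alphabetically: ethylenediamine before hydroxo before phenanthroline.

(ethylenediamine)dihydroxo(1,10-phenanthroline)manganese(II)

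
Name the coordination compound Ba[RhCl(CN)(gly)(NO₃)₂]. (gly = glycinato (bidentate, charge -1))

barium chlorocyano(glycinato)dinitratorhodate(III)

The 1 barium counter-ion carries a total charge of +2, so each complex ion is 2−.
Ligand charges: 1×glycinato (-1 each), 2×nitrato (-1 each), 1×chloro (-1 each), 1×cyano (-1 each); total -5. So Rh + (-5) = 2−, giving Rh = +3.
Ligands are named alphabetically: chloro before cyano before glycinato before nitrato.
The complex ion is anionic, so rhodium takes the -ate form rhodate(III).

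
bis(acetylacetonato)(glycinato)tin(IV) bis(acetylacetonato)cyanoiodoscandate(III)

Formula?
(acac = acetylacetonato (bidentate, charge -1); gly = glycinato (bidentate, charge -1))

[Sn(acac)2(gly)][Sc(acac)2(CN)I]

Cation [Sn…]: ligand charges -3, Sn(IV) ⇒ ion charge 1+.
Anion [Sc…]: ligand charges -4, Sc(III) ⇒ ion charge 1−.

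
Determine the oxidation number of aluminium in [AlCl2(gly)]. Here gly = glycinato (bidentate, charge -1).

+3

No counter-ion: the bracketed complex is neutral.
Ligand charges: 1×gly = -1; 2×Cl = -2; sum -3.
Al + (-3) = 0 ⇒ Al is +3.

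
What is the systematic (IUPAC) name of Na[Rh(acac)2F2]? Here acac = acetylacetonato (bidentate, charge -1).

sodium bis(acetylacetonato)difluororhodate(III)

The 1 sodium counter-ion carries a total charge of +1, so each complex ion is 1−.
Ligand charges: 2×fluoro (-1 each), 2×acetylacetonato (-1 each); total -4. So Rh + (-4) = 1−, giving Rh = +3.
The complex ion is anionic, so rhodium takes the -ate form rhodate(III).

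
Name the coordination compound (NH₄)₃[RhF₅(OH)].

ammonium pentafluorohydroxorhodate(III)

The 3 ammonium counter-ions carry a total charge of +3, so each complex ion is 3−.
Ligand charges: 1×hydroxo (-1 each), 5×fluoro (-1 each); total -6. So Rh + (-6) = 3−, giving Rh = +3.
The complex ion is anionic, so rhodium takes the -ate form rhodate(III).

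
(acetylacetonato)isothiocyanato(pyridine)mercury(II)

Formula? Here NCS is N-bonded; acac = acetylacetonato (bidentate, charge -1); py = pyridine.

Ligands: 1 isothiocyanato (NCS, -1), 1 acetylacetonato (acac, -1), 1 pyridine (py, neutral). Ligand charge sum = -2.
With Hg in oxidation state +2, the complex ion is [Hg...].

[Hg(acac)(NCS)(py)]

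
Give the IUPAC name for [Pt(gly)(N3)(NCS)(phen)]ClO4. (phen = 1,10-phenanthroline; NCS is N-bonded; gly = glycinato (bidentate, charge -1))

azido(glycinato)isothiocyanato(1,10-phenanthroline)platinum(IV) perchlorate

The 1 perchlorate counter-ion carries a total charge of -1, so each complex ion is 1+.
Ligand charges: 1×1,10-phenanthroline (neutral), 1×isothiocyanato (-1 each), 1×glycinato (-1 each), 1×azido (-1 each); total -3. So Pt + (-3) = 1+, giving Pt = +4.
Ligands are named alphabetically: azido before glycinato before isothiocyanato before phenanthroline.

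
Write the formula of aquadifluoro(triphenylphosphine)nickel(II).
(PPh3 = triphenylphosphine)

[NiF2(H2O)(PPh3)]

Ligands: 1 aqua (H2O, neutral), 2 fluoro (F, -1), 1 triphenylphosphine (PPh3, neutral). Ligand charge sum = -2.
With Ni in oxidation state +2, the complex ion is [Ni...].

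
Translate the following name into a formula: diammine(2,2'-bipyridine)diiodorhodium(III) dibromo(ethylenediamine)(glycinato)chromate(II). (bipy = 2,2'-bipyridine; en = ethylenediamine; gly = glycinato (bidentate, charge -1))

Cation [Rh…]: ligand charges -2, Rh(III) ⇒ ion charge 1+.
Anion [Cr…]: ligand charges -3, Cr(II) ⇒ ion charge 1−.

[Rh(bipy)I2(NH3)2][CrBr2(en)(gly)]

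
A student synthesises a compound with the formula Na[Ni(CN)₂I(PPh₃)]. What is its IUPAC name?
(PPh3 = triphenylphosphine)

The 1 sodium counter-ion carries a total charge of +1, so each complex ion is 1−.
Ligand charges: 1×iodo (-1 each), 1×triphenylphosphine (neutral), 2×cyano (-1 each); total -3. So Ni + (-3) = 1−, giving Ni = +2.
The complex ion is anionic, so nickel takes the -ate form nickelate(II).

sodium dicyanoiodo(triphenylphosphine)nickelate(II)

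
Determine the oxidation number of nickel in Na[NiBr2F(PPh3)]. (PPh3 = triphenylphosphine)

+2

1 sodium outside the brackets (+1 each) → the complex ion is 1−.
Ligand charges: 1×PPh3 neutral; 1×F = -1; 2×Br = -2; sum -3.
Ni + (-3) = 1− ⇒ Ni is +2.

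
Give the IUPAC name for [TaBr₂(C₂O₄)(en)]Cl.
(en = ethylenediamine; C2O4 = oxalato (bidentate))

dibromo(ethylenediamine)oxalatotantalum(V) chloride

The 1 chloride counter-ion carries a total charge of -1, so each complex ion is 1+.
Ligand charges: 1×ethylenediamine (neutral), 2×bromo (-1 each), 1×oxalato (-2 each); total -4. So Ta + (-4) = 1+, giving Ta = +5.
Ligands are named alphabetically: bromo before ethylenediamine before oxalato.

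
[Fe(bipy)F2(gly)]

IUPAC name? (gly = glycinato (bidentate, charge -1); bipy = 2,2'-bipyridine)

There is no counter-ion, so the complex is neutral overall.
Ligand charges: 1×glycinato (-1 each), 1×2,2'-bipyridine (neutral), 2×fluoro (-1 each); total -3. So Fe + (-3) = 0, giving Fe = +3.
Ligands are named alphabetically: bipyridine before fluoro before glycinato.

(2,2'-bipyridine)difluoro(glycinato)iron(III)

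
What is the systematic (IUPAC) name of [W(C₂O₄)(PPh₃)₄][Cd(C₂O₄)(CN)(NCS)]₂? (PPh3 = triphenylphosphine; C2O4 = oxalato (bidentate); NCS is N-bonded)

Both ions are complex: the cation is named first with the plain metal name, the anion second with the -ate form; each ion's ligands are alphabetised independently.
Cadmium is always +2 in its complexes; the anion's ligand charges sum to -4, so the complex anion is 2−.
With 2 anions per cation, the cation must be 2×2 = 4+.
Cation: ligand charges sum to -2; for the ion to be 4+, W = +6.

oxalatotetrakis(triphenylphosphine)tungsten(VI) cyanoisothiocyanatooxalatocadmate(II)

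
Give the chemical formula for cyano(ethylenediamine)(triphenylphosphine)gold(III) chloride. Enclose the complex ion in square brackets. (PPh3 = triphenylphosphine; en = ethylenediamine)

[Au(CN)(en)(PPh3)]Cl2

Ligands: 1 triphenylphosphine (PPh3, neutral), 1 ethylenediamine (en, neutral), 1 cyano (CN, -1). Ligand charge sum = -1.
Charge balance with chloride (-1) requires 1 complex ion per 2 chloride.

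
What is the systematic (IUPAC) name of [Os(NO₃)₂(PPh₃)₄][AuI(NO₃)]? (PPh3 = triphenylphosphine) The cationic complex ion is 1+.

dinitratotetrakis(triphenylphosphine)osmium(III) iodonitratoaurate(I)

The complex cation is given as 1+; its ligand charges sum to -2, so Os = +3.
A 1:1 salt means the anion carries the equal and opposite charge, 1−.
Anion: ligand charges sum to -2; for the ion to be 1−, Au = +1.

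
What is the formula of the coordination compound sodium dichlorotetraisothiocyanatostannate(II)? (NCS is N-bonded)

Ligands: 2 chloro (Cl, -1), 4 isothiocyanato (NCS, -1). Ligand charge sum = -6.
Charge balance with sodium (+1) requires 1 complex ion per 4 sodium.

Na4[SnCl2(NCS)4]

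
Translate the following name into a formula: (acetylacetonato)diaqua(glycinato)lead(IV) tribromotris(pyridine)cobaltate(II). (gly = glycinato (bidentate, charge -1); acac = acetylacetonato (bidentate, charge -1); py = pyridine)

[Pb(acac)(gly)(H2O)2][CoBr3(py)3]2

Cation [Pb…]: ligand charges -2, Pb(IV) ⇒ ion charge 2+.
Anion [Co…]: ligand charges -3, Co(II) ⇒ ion charge 1−.
One 2+ cation requires 2 of the 1− anion.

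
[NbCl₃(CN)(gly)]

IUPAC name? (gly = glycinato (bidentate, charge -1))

trichlorocyano(glycinato)niobium(V)

There is no counter-ion, so the complex is neutral overall.
Ligand charges: 1×cyano (-1 each), 1×glycinato (-1 each), 3×chloro (-1 each); total -5. So Nb + (-5) = 0, giving Nb = +5.
Ligands are named alphabetically: chloro before cyano before glycinato.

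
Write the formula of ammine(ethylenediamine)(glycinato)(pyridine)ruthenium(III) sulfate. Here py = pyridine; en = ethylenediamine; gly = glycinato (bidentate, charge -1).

Ligands: 1 pyridine (py, neutral), 1 ammine (NH3, neutral), 1 ethylenediamine (en, neutral), 1 glycinato (gly, -1). Ligand charge sum = -1.
With Ru in oxidation state +3, the complex ion is [Ru...]^2+.
Charge balance with sulfate (-2) requires 1 complex ion per 1 sulfate.

[Ru(en)(gly)(NH3)(py)]SO4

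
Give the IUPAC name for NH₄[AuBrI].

ammonium bromoiodoaurate(I)

The 1 ammonium counter-ion carries a total charge of +1, so each complex ion is 1−.
Ligand charges: 1×bromo (-1 each), 1×iodo (-1 each); total -2. So Au + (-2) = 1−, giving Au = +1.
Ligands are named alphabetically: bromo before iodo.
The complex ion is anionic, so gold takes the -ate form aurate(I).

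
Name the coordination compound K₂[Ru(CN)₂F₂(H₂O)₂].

potassium diaquadicyanodifluororuthenate(II)

The 2 potassium counter-ions carry a total charge of +2, so each complex ion is 2−.
Ligand charges: 2×aqua (neutral), 2×fluoro (-1 each), 2×cyano (-1 each); total -4. So Ru + (-4) = 2−, giving Ru = +2.
The complex ion is anionic, so ruthenium takes the -ate form ruthenate(II).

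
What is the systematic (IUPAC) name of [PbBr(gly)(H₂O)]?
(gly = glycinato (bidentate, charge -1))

There is no counter-ion, so the complex is neutral overall.
Ligand charges: 1×glycinato (-1 each), 1×bromo (-1 each), 1×aqua (neutral); total -2. So Pb + (-2) = 0, giving Pb = +2.
Ligands are named alphabetically: aqua before bromo before glycinato.

aquabromo(glycinato)lead(II)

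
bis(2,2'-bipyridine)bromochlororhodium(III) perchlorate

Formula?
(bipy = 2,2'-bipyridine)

Ligands: 1 chloro (Cl, -1), 1 bromo (Br, -1), 2 2,2'-bipyridine (bipy, neutral). Ligand charge sum = -2.
With Rh in oxidation state +3, the complex ion is [Rh...]^1+.
Charge balance with perchlorate (-1) requires 1 complex ion per 1 perchlorate.

[Rh(bipy)2BrCl]ClO4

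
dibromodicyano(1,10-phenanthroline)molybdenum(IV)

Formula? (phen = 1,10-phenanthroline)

[MoBr2(CN)2(phen)]

Ligands: 1 1,10-phenanthroline (phen, neutral), 2 bromo (Br, -1), 2 cyano (CN, -1). Ligand charge sum = -4.
With Mo in oxidation state +4, the complex ion is [Mo...].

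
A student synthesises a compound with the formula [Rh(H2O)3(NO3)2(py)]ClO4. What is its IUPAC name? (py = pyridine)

The 1 perchlorate counter-ion carries a total charge of -1, so each complex ion is 1+.
Ligand charges: 2×nitrato (-1 each), 1×pyridine (neutral), 3×aqua (neutral); total -2. So Rh + (-2) = 1+, giving Rh = +3.
Ligands are named alphabetically: aqua before nitrato before pyridine.

triaquadinitrato(pyridine)rhodium(III) perchlorate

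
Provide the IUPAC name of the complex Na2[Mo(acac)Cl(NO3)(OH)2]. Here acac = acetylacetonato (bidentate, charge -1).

sodium (acetylacetonato)chlorodihydroxonitratomolybdate(III)

The 2 sodium counter-ions carry a total charge of +2, so each complex ion is 2−.
Ligand charges: 1×chloro (-1 each), 1×nitrato (-1 each), 2×hydroxo (-1 each), 1×acetylacetonato (-1 each); total -5. So Mo + (-5) = 2−, giving Mo = +3.
The complex ion is anionic, so molybdenum takes the -ate form molybdate(III).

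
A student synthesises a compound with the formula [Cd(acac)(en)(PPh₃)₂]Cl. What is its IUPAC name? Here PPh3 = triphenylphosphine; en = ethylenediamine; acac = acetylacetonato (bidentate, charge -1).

The 1 chloride counter-ion carries a total charge of -1, so each complex ion is 1+.
Ligand charges: 2×triphenylphosphine (neutral), 1×ethylenediamine (neutral), 1×acetylacetonato (-1 each); total -1. So Cd + (-1) = 1+, giving Cd = +2.
Ligands are named alphabetically: acetylacetonato before ethylenediamine before triphenylphosphine.

(acetylacetonato)(ethylenediamine)bis(triphenylphosphine)cadmium(II) chloride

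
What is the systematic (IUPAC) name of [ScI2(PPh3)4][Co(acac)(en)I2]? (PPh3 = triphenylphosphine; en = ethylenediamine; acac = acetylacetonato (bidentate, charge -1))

diiodotetrakis(triphenylphosphine)scandium(III) (acetylacetonato)(ethylenediamine)diiodocobaltate(II)

Scandium is always +3 in its complexes; the cation's ligand charges sum to -2, so the complex cation is 1+.
A 1:1 salt means the anion carries the equal and opposite charge, 1−.
Anion: ligand charges sum to -3; for the ion to be 1−, Co = +2.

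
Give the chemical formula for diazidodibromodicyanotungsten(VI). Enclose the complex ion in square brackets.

[WBr2(CN)2(N3)2]

Ligands: 2 azido (N3, -1), 2 cyano (CN, -1), 2 bromo (Br, -1). Ligand charge sum = -6.
With W in oxidation state +6, the complex ion is [W...].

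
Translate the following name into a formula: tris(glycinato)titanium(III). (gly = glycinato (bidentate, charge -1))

Ligands: 3 glycinato (gly, -1). Ligand charge sum = -3.
With Ti in oxidation state +3, the complex ion is [Ti...].

[Ti(gly)3]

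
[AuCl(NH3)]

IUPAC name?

amminechlorogold(I)

There is no counter-ion, so the complex is neutral overall.
Ligand charges: 1×ammine (neutral), 1×chloro (-1 each); total -1. So Au + (-1) = 0, giving Au = +1.
Ligands are named alphabetically: ammine before chloro.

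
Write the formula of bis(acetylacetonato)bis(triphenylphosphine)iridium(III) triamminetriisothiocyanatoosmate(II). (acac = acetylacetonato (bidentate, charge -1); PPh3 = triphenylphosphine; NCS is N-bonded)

[Ir(acac)2(PPh3)2][Os(NCS)3(NH3)3]

Cation [Ir…]: ligand charges -2, Ir(III) ⇒ ion charge 1+.
Anion [Os…]: ligand charges -3, Os(II) ⇒ ion charge 1−.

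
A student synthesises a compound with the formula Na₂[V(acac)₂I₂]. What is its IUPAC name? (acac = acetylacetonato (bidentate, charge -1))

The 2 sodium counter-ions carry a total charge of +2, so each complex ion is 2−.
Ligand charges: 2×acetylacetonato (-1 each), 2×iodo (-1 each); total -4. So V + (-4) = 2−, giving V = +2.
The complex ion is anionic, so vanadium takes the -ate form vanadate(II).

sodium bis(acetylacetonato)diiodovanadate(II)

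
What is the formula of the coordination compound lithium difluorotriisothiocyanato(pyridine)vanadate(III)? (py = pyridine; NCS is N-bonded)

Li2[VF2(NCS)3(py)]

Ligands: 2 fluoro (F, -1), 1 pyridine (py, neutral), 3 isothiocyanato (NCS, -1). Ligand charge sum = -5.
Charge balance with lithium (+1) requires 1 complex ion per 2 lithium.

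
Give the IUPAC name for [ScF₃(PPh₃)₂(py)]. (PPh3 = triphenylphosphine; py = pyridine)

There is no counter-ion, so the complex is neutral overall.
Ligand charges: 3×fluoro (-1 each), 2×triphenylphosphine (neutral), 1×pyridine (neutral); total -3. So Sc + (-3) = 0, giving Sc = +3.
Ligands are named alphabetically: fluoro before pyridine before triphenylphosphine.

trifluoro(pyridine)bis(triphenylphosphine)scandium(III)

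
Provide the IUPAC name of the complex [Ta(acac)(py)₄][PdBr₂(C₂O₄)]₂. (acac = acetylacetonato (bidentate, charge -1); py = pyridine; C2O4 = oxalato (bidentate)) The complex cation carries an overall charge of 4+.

The complex cation is given as 4+; its ligand charges sum to -1, so Ta = +5.
With 2 anions per cation, each anion must be 4/2 = 2−.
Anion: ligand charges sum to -4; for the ion to be 2−, Pd = +2.

(acetylacetonato)tetrakis(pyridine)tantalum(V) dibromooxalatopalladate(II)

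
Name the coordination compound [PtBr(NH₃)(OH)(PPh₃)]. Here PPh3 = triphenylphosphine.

There is no counter-ion, so the complex is neutral overall.
Ligand charges: 1×hydroxo (-1 each), 1×ammine (neutral), 1×bromo (-1 each), 1×triphenylphosphine (neutral); total -2. So Pt + (-2) = 0, giving Pt = +2.
Ligands are named alphabetically: ammine before bromo before hydroxo before triphenylphosphine.

amminebromohydroxo(triphenylphosphine)platinum(II)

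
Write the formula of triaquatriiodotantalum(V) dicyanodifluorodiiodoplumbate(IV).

[Ta(H2O)3I3][Pb(CN)2F2I2]

Cation [Ta…]: ligand charges -3, Ta(V) ⇒ ion charge 2+.
Anion [Pb…]: ligand charges -6, Pb(IV) ⇒ ion charge 2−.
One 2+ cation balances one 2− anion.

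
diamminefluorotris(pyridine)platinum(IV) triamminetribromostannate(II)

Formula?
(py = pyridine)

[PtF(NH3)2(py)3][SnBr3(NH3)3]3

Cation [Pt…]: ligand charges -1, Pt(IV) ⇒ ion charge 3+.
Anion [Sn…]: ligand charges -3, Sn(II) ⇒ ion charge 1−.
One 3+ cation requires 3 of the 1− anion.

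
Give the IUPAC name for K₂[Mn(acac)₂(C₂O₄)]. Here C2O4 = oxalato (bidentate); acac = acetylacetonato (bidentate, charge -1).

potassium bis(acetylacetonato)oxalatomanganate(II)

The 2 potassium counter-ions carry a total charge of +2, so each complex ion is 2−.
Ligand charges: 1×oxalato (-2 each), 2×acetylacetonato (-1 each); total -4. So Mn + (-4) = 2−, giving Mn = +2.
Ligands are named alphabetically: acetylacetonato before oxalato.
The complex ion is anionic, so manganese takes the -ate form manganate(II).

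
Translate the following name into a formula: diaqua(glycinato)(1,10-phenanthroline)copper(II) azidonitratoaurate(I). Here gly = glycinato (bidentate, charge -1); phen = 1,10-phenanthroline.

[Cu(gly)(H2O)2(phen)][Au(N3)(NO3)]

Cation [Cu…]: ligand charges -1, Cu(II) ⇒ ion charge 1+.
Anion [Au…]: ligand charges -2, Au(I) ⇒ ion charge 1−.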